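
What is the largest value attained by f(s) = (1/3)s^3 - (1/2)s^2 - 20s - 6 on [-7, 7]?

134/3

The derivative is s^2 - s - 20, which vanishes at s = -4 and s = 5.
Compare values at every candidate in [-7, 7]: f(-7) = -29/6,  f(-4) = 134/3,  f(5) = -461/6,  f(7) = -337/6.
Hence the absolute maximum is 134/3 at s = -4.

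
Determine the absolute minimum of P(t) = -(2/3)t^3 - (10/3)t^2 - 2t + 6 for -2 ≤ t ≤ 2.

Differentiating, P'(t) = -2t^2 - (20/3)t - 2; whose only zero in [-2, 2] is t = -1/3.
Compare values at every candidate in [-2, 2]: P(-2) = 2; P(-1/3) = 512/81; P(2) = -50/3.
The minimum over the interval is -50/3, attained at t = 2.

-50/3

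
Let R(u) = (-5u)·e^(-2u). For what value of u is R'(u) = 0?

R'(u) = (-5)·e^(-2u) + (-5u)·(-2)·e^(-2u) = (10u - 5)·e^(-2u). Since e^(-2u) > 0, the only critical point is u = 1/2.
R''(1/2) has the same sign as 10 > 0, so this is a local minimum.
R(1/2) = (-5/2)·e^(-1) ≈ -0.9197.

1/2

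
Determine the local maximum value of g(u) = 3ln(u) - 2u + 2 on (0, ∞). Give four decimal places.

g'(u) = 3/u − 2 = 0 gives u = 3/2.
g''(u) = -3/u², which is negative for u > 0, so this is a local maximum.
g(3/2) = 3·ln(3/2) - 3 + 2 ≈ 0.2164.

0.2164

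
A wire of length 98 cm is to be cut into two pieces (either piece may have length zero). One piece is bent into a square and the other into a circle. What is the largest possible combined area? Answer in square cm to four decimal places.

Let x be the length used for the square. Square side x/4; circle radius (98−x)/(2π).
A(x) = (x/4)² + π·((98−x)/(2π))² = x²/16 + (98−x)²/(4π) for 0 ≤ x ≤ 98. A'(x) = x/8 − (98−x)/(2π) = 0 gives x = 4·98/(π+4) ≈ 54.8897.
A'' > 0, so the interior critical point is a minimum; the maximum is at an endpoint. A(0) = 764.2620 and A(98) = 600.2500, so the largest area is 764.2620.

764.2620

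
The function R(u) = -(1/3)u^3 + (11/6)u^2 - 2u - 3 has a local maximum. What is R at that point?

-3/2

R'(u) = -u^2 + (11/3)u - 2 = 0 at u = 2/3, 3.
Since R''(u) = -2u + 11/3, we get R''(2/3) = 7/3 > 0 ⇒ local minimum; R''(3) = -7/3 < 0 ⇒ local maximum.
The local maximum is R(3) = -3/2.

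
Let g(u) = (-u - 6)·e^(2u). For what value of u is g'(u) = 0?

-13/2

g'(u) = (-1)·e^(2u) + (-u - 6)·2·e^(2u) = (-2u - 13)·e^(2u). Since e^(2u) > 0, the only critical point is u = -13/2.
g''(-13/2) has the same sign as -2 < 0, so this is a local maximum.
g(-13/2) = (1/2)·e^(-13) ≈ 0.0000.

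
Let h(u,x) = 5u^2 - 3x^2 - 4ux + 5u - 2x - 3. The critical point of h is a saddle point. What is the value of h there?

∂h/∂u = 10u - 4x + 5 = 0 and ∂h/∂x = -4u - 6x - 2 = 0, so (u, x) = (-1/2, 0).
The Hessian has h_{uu} = 10, h_{xx} = -6, h_{ux} = -4, giving D = -76 < 0, so the point is a saddle point.
h(-1/2, 0) = -17/4.

-17/4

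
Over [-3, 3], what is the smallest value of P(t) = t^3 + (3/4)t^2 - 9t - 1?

-151/16

Differentiating, P'(t) = 3t^2 + (3/2)t - 9; which vanishes at t = -2 and t = 3/2.
Candidates: P(-3) = 23/4, P(-2) = 12, P(3/2) = -151/16, P(3) = 23/4.
The minimum over the interval is -151/16, attained at t = 3/2.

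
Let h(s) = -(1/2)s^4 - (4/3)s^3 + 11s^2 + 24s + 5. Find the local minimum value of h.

-43/6

h'(s) = -2s^3 - 4s^2 + 22s + 24 = 0 at s = -4, -1, 3.
Since h''(s) = -6s^2 - 8s + 22, we get h''(-4) = -42 < 0 ⇒ local maximum; h''(-1) = 24 > 0 ⇒ local minimum; h''(3) = -56 < 0 ⇒ local maximum.
Thus h has its local minimum at s = -1, with value -43/6.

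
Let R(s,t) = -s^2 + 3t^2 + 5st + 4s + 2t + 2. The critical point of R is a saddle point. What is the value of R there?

∂R/∂s = -2s + 5t + 4 = 0 and ∂R/∂t = 5s + 6t + 2 = 0, so (s, t) = (14/37, -24/37).
The Hessian has R_{ss} = -2, R_{tt} = 6, R_{st} = 5, giving D = -37 < 0, so the point is a saddle point.
R(14/37, -24/37) = 78/37.

78/37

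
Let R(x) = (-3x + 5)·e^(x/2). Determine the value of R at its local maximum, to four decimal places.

By the product rule, R'(x) = (-(3/2)x - 1/2)·e^(x/2). Since e^(x/2) > 0, the only critical point is x = -1/3.
R''(-1/3) has the same sign as -3/2 < 0, so this is a local maximum.
R(-1/3) = (6)·e^(-1/6) ≈ 5.0789.

5.0789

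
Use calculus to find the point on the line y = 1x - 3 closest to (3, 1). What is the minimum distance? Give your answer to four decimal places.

0.7071

Minimize D(x)^2 = (x - 3)^2 + (x - 4)^2.
d/dx[D^2] = 2(x - 3) + 2·1·(x - 4) = 0 ⇒ x = 7/2.
Then y = 1/2 and the distance is √(1/2) ≈ 0.7071.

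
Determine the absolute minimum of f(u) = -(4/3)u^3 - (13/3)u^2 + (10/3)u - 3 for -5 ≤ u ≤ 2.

Differentiating, f'(u) = -4u^2 - (26/3)u + 10/3; which vanishes at u = -5/2 and u = 1/3.
Evaluating at the critical points and endpoints: f(-5) = 116/3,  f(-5/2) = -211/12,  f(1/3) = -196/81,  f(2) = -73/3.
So the minimum is f(2) = -73/3.

-73/3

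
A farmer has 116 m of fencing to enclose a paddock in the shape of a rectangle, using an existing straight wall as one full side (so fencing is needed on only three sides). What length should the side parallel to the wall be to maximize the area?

58

Let the sides perpendicular to the wall have length x and the parallel side y, so 2x + y = 116 and the area is A = xy = x(116 − 2x).
A'(x) = 116 − 4x = 0 gives x = 29, and A''(x) = −4 < 0 confirms a maximum.
Then y = 116 − 2·29 = 58 and A = 1682.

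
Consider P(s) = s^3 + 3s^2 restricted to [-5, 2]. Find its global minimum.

P'(s) = 3s^2 + 6s, which vanishes at s = -2 and s = 0.
Evaluating at the critical points and endpoints: P(-5) = -50,  P(-2) = 4,  P(0) = 0,  P(2) = 20.
So the minimum is P(-5) = -50.

-50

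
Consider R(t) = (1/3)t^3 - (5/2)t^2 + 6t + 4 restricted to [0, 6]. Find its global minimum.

The derivative is t^2 - 5t + 6, which vanishes at t = 2 and t = 3.
Compare values at every candidate in [0, 6]: R(0) = 4,  R(2) = 26/3,  R(3) = 17/2,  R(6) = 22.
So the minimum is R(0) = 4.

4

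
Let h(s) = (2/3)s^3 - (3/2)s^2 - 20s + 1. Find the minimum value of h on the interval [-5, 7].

-181/3

h'(s) = 2s^2 - 3s - 20, which vanishes at s = -5/2 and s = 4.
Compare values at every candidate in [-5, 7]: h(-5) = -119/6,  h(-5/2) = 749/24,  h(4) = -181/3,  h(7) = 97/6.
So the minimum is h(4) = -181/3.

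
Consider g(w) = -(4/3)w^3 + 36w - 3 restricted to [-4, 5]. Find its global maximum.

Differentiating, g'(w) = -4w^2 + 36; which vanishes at w = -3 and w = 3.
Candidates: g(-4) = -185/3; g(-3) = -75; g(3) = 69; g(5) = 31/3.
So the maximum is g(3) = 69.

69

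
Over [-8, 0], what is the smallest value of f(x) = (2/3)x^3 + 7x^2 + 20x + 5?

f'(x) = 2x^2 + 14x + 20, which vanishes at x = -5 and x = -2.
Evaluating at the critical points and endpoints: f(-8) = -145/3; f(-5) = -10/3; f(-2) = -37/3; f(0) = 5.
Hence the absolute minimum is -145/3 at x = -8.

-145/3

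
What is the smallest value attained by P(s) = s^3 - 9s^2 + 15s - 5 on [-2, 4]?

P'(s) = 3s^2 - 18s + 15, whose only zero in [-2, 4] is s = 1.
Evaluating at the critical points and endpoints: P(-2) = -79,  P(1) = 2,  P(4) = -25.
So the minimum is P(-2) = -79.

-79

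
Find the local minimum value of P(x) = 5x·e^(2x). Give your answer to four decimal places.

-0.9197

By the product rule, P'(x) = (10x + 5)·e^(2x). Since e^(2x) > 0, the only critical point is x = -1/2.
P''(-1/2) has the same sign as 10 > 0, so this is a local minimum.
P(-1/2) = (-5/2)·e^(-1) ≈ -0.9197.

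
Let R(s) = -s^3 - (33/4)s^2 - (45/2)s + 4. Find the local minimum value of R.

Critical points: R'(s) = -3s^2 - (33/2)s - 45/2 vanishes at s = -3, -5/2.
R''(s) = -6s - 33/2. R''(-3) = 3/2 > 0 ⇒ local minimum; R''(-5/2) = -3/2 < 0 ⇒ local maximum.
So the local minimum value is R(-3) = 97/4.

97/4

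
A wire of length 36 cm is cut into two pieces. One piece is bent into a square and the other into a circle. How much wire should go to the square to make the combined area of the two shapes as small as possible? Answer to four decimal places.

Let x be the length used for the square. Square side x/4; circle radius (36−x)/(2π).
A(x) = (x/4)² + π·((36−x)/(2π))² = x²/16 + (36−x)²/(4π) for 0 ≤ x ≤ 36. A'(x) = x/8 − (36−x)/(2π) = 0 gives x = 4·36/(π+4) ≈ 20.1636.
A'' = 1/8 + 1/(2π) > 0, so this gives the minimum combined area; x ≈ 20.1636 cm to the square.

20.1636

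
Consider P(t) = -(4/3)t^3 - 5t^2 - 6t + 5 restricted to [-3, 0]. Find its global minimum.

Differentiating, P'(t) = -4t^2 - 10t - 6; which vanishes at t = -3/2 and t = -1.
Compare values at every candidate in [-3, 0]: P(-3) = 14; P(-3/2) = 29/4; P(-1) = 22/3; P(0) = 5.
Hence the absolute minimum is 5 at t = 0.

5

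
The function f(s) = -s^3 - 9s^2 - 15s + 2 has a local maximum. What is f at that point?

Critical points: f'(s) = -3s^2 - 18s - 15 vanishes at s = -5, -1.
Since f''(s) = -6s - 18, we get f''(-5) = 12 > 0 ⇒ local minimum; f''(-1) = -12 < 0 ⇒ local maximum.
Thus f has its local maximum at s = -1, with value 9.

9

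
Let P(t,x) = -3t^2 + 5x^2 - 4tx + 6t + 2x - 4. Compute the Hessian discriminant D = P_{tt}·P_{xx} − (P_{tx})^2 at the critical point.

∂P/∂t = -6t - 4x + 6 = 0 and ∂P/∂x = -4t + 10x + 2 = 0, so (t, x) = (17/19, 3/19).
The Hessian has P_{tt} = -6, P_{xx} = 10, P_{tx} = -4, giving D = -76 < 0, so the point is a saddle point.
D = (-6)·(10) − (-4)^2 = -76.

-76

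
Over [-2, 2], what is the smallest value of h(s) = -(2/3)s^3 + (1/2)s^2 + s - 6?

-22/3

h'(s) = -2s^2 + s + 1, which vanishes at s = -1/2 and s = 1.
Candidates: h(-2) = -2/3; h(-1/2) = -151/24; h(1) = -31/6; h(2) = -22/3.
So the minimum is h(2) = -22/3.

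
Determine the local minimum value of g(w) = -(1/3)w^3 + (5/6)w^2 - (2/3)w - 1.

Critical points: g'(w) = -w^2 + (5/3)w - 2/3 vanishes at w = 2/3, 1.
Since g''(w) = -2w + 5/3, we get g''(2/3) = 1/3 > 0 ⇒ local minimum; g''(1) = -1/3 < 0 ⇒ local maximum.
So the local minimum value is g(2/3) = -95/81.

-95/81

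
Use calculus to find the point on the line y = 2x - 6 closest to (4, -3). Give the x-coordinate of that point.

Minimize D(x)^2 = (x - 4)^2 + (2x - 3)^2.
d/dx[D^2] = 2(x - 4) + 2·2·(2x - 3) = 0 ⇒ x = 2.
Then y = -2 and the distance is √(5) ≈ 2.2361.

2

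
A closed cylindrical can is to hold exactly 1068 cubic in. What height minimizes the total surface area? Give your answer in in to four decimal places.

With radius r and height h, πr²h = 1068 so h = 1068/(πr²), and S(r) = 2πr² + 2πrh = 2πr² + 2·1068/r.
S'(r) = 4πr − 2·1068/r² = 0 ⇒ r³ = 1068/(2π), so r ≈ 5.5394 and h = 2r ≈ 11.0788.
S''(r) = 4π + 4·1068/r³ > 0, so this is the minimum; S ≈ 578.4006.

11.0788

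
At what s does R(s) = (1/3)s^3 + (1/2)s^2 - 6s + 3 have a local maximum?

-3

Critical points: R'(s) = s^2 + s - 6 vanishes at s = -3, 2.
R''(s) = 2s + 1. R''(-3) = -5 < 0 ⇒ local maximum; R''(2) = 5 > 0 ⇒ local minimum.
So the local maximum value is R(-3) = 33/2.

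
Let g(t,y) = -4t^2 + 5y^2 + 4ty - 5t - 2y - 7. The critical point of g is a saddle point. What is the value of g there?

∂g/∂t = -8t + 4y - 5 = 0 and ∂g/∂y = 4t + 10y - 2 = 0, so (t, y) = (-7/16, 3/8).
The Hessian has g_{tt} = -8, g_{yy} = 10, g_{ty} = 4, giving D = -96 < 0, so the point is a saddle point.
g(-7/16, 3/8) = -201/32.

-201/32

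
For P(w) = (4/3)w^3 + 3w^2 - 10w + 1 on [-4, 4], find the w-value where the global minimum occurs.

1

Differentiating, P'(w) = 4w^2 + 6w - 10; which vanishes at w = -5/2 and w = 1.
Candidates: P(-4) = 11/3,  P(-5/2) = 287/12,  P(1) = -14/3,  P(4) = 283/3.
Hence the absolute minimum is -14/3 at w = 1.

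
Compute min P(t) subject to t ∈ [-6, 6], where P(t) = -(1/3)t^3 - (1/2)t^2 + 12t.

Differentiating, P'(t) = -t^2 - t + 12; which vanishes at t = -4 and t = 3.
Candidates: P(-6) = -18,  P(-4) = -104/3,  P(3) = 45/2,  P(6) = -18.
Hence the absolute minimum is -104/3 at t = -4.

-104/3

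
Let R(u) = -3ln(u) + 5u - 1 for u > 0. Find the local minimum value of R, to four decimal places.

3.5325

R'(u) = -3/u + 5 = 0 gives u = 3/5.
R''(u) = 3/u², which is positive for u > 0, so this is a local minimum.
R(3/5) = -3·ln(3/5) + 3 - 1 ≈ 3.5325.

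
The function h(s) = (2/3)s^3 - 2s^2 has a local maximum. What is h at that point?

h'(s) = 2s^2 - 4s. Setting h'(s) = 0 gives s ∈ {0, 2}.
h''(s) = 4s - 4. h''(0) = -4 < 0 ⇒ local maximum; h''(2) = 4 > 0 ⇒ local minimum.
Thus h has its local maximum at s = 0, with value 0.

0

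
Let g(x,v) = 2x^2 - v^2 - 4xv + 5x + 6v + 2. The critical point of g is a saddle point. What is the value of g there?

215/24

∂g/∂x = 4x - 4v + 5 = 0 and ∂g/∂v = -4x - 2v + 6 = 0, so (x, v) = (7/12, 11/6).
The Hessian has g_{xx} = 4, g_{vv} = -2, g_{xv} = -4, giving D = -24 < 0, so the point is a saddle point.
g(7/12, 11/6) = 215/24.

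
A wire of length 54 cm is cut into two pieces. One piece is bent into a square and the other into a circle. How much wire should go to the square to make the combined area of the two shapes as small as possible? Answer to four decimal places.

30.2454

Let x be the length used for the square. Square side x/4; circle radius (54−x)/(2π).
A(x) = (x/4)² + π·((54−x)/(2π))² = x²/16 + (54−x)²/(4π) for 0 ≤ x ≤ 54. A'(x) = x/8 − (54−x)/(2π) = 0 gives x = 4·54/(π+4) ≈ 30.2454.
A'' = 1/8 + 1/(2π) > 0, so this gives the minimum combined area; x ≈ 30.2454 cm to the square.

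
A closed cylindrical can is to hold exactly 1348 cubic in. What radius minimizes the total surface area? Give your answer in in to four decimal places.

With radius r and height h, πr²h = 1348 so h = 1348/(πr²), and S(r) = 2πr² + 2πrh = 2πr² + 2·1348/r.
S'(r) = 4πr − 2·1348/r² = 0 ⇒ r³ = 1348/(2π), so r ≈ 5.9865 and h = 2r ≈ 11.9729.
S''(r) = 4π + 4·1348/r³ > 0, so this is the minimum; S ≈ 675.5246.

5.9865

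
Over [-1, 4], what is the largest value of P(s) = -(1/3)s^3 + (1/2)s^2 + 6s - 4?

P'(s) = -s^2 + s + 6, whose only zero in [-1, 4] is s = 3.
Compare values at every candidate in [-1, 4]: P(-1) = -55/6,  P(3) = 19/2,  P(4) = 20/3.
So the maximum is P(3) = 19/2.

19/2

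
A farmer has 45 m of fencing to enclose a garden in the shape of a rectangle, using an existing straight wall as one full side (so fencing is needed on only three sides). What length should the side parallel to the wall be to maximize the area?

Let the sides perpendicular to the wall have length x and the parallel side y, so 2x + y = 45 and the area is A = xy = x(45 − 2x).
A'(x) = 45 − 4x = 0 gives x = 45/4, and A''(x) = −4 < 0 confirms a maximum.
Then y = 45 − 2·45/4 = 45/2 and A = 2025/8.

45/2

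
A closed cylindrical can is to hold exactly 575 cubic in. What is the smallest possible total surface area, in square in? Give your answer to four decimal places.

382.7893

With radius r and height h, πr²h = 575 so h = 575/(πr²), and S(r) = 2πr² + 2πrh = 2πr² + 2·575/r.
S'(r) = 4πr − 2·575/r² = 0 ⇒ r³ = 575/(2π), so r ≈ 4.5064 and h = 2r ≈ 9.0128.
S''(r) = 4π + 4·575/r³ > 0, so this is the minimum; S ≈ 382.7893.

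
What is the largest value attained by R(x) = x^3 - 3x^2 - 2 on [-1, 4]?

The derivative is 3x^2 - 6x, which vanishes at x = 0 and x = 2.
Evaluating at the critical points and endpoints: R(-1) = -6,  R(0) = -2,  R(2) = -6,  R(4) = 14.
The maximum over the interval is 14, attained at x = 4.

14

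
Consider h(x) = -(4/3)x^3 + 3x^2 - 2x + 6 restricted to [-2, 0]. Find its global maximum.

h'(x) = -4x^2 + 6x - 2, which has no zeros in [-2, 0].
Compare values at every candidate in [-2, 0]: h(-2) = 98/3,  h(0) = 6.
Hence the absolute maximum is 98/3 at x = -2.

98/3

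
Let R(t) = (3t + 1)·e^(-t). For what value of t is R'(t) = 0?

R'(t) = 3·e^(-t) + (3t + 1)·(-1)·e^(-t) = (-3t + 2)·e^(-t). Since e^(-t) > 0, the only critical point is t = 2/3.
R''(2/3) has the same sign as -3 < 0, so this is a local maximum.
R(2/3) = (3)·e^(-2/3) ≈ 1.5403.

2/3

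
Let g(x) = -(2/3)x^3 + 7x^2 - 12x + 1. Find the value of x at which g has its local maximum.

g'(x) = -2x^2 + 14x - 12 = 0 at x = 1, 6.
Second-derivative test with g''(x) = -4x + 14: g''(1) = 10 > 0 ⇒ local minimum; g''(6) = -10 < 0 ⇒ local maximum.
Thus g has its local maximum at x = 6, with value 37.

6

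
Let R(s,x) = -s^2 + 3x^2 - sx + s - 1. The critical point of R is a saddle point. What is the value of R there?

∂R/∂s = -2s - x + 1 = 0 and ∂R/∂x = -s + 6x = 0, so (s, x) = (6/13, 1/13).
The Hessian has R_{ss} = -2, R_{xx} = 6, R_{sx} = -1, giving D = -13 < 0, so the point is a saddle point.
R(6/13, 1/13) = -10/13.

-10/13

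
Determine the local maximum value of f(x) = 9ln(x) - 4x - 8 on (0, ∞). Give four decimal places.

-9.7016

f'(x) = 9/x − 4 = 0 gives x = 9/4.
f''(x) = -9/x², which is negative for x > 0, so this is a local maximum.
f(9/4) = 9·ln(9/4) - 9 - 8 ≈ -9.7016.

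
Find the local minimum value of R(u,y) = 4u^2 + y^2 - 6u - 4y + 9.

11/4

∂R/∂u = 8u - 6 = 0 and ∂R/∂y = 2y - 4 = 0, so (u, y) = (3/4, 2).
The Hessian has R_{uu} = 8, R_{yy} = 2, R_{uy} = 0, giving D = 16 > 0 with R_{uu} > 0, so the point is a local minimum.
R(3/4, 2) = 11/4.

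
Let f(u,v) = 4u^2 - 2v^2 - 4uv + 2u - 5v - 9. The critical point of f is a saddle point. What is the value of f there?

∂f/∂u = 8u - 4v + 2 = 0 and ∂f/∂v = -4u - 4v - 5 = 0, so (u, v) = (-7/12, -2/3).
The Hessian has f_{uu} = 8, f_{vv} = -4, f_{uv} = -4, giving D = -48 < 0, so the point is a saddle point.
f(-7/12, -2/3) = -95/12.

-95/12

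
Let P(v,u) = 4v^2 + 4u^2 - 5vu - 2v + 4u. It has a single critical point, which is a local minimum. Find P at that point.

∂P/∂v = 8v - 5u - 2 = 0 and ∂P/∂u = -5v + 8u + 4 = 0, so (v, u) = (-4/39, -22/39).
The Hessian has P_{vv} = 8, P_{uu} = 8, P_{vu} = -5, giving D = 39 > 0 with P_{vv} > 0, so the point is a local minimum.
P(-4/39, -22/39) = -40/39.

-40/39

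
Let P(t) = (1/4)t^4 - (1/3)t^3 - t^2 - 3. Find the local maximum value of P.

-3

Critical points: P'(t) = t^3 - t^2 - 2t vanishes at t = -1, 0, 2.
Since P''(t) = 3t^2 - 2t - 2, we get P''(-1) = 3 > 0 ⇒ local minimum; P''(0) = -2 < 0 ⇒ local maximum; P''(2) = 6 > 0 ⇒ local minimum.
So the local maximum value is P(0) = -3.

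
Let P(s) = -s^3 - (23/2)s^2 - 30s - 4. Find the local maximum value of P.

Critical points: P'(s) = -3s^2 - 23s - 30 vanishes at s = -6, -5/3.
Second-derivative test with P''(s) = -6s - 23: P''(-6) = 13 > 0 ⇒ local minimum; P''(-5/3) = -13 < 0 ⇒ local maximum.
Thus P has its local maximum at s = -5/3, with value 1009/54.

1009/54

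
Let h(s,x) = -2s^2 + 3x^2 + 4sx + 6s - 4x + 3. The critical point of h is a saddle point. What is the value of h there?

73/10

∂h/∂s = -4s + 4x + 6 = 0 and ∂h/∂x = 4s + 6x - 4 = 0, so (s, x) = (13/10, -1/5).
The Hessian has h_{ss} = -4, h_{xx} = 6, h_{sx} = 4, giving D = -40 < 0, so the point is a saddle point.
h(13/10, -1/5) = 73/10.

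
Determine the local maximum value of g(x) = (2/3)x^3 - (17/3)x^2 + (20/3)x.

Critical points: g'(x) = 2x^2 - (34/3)x + 20/3 vanishes at x = 2/3, 5.
Since g''(x) = 4x - 34/3, we get g''(2/3) = -26/3 < 0 ⇒ local maximum; g''(5) = 26/3 > 0 ⇒ local minimum.
Thus g has its local maximum at x = 2/3, with value 172/81.

172/81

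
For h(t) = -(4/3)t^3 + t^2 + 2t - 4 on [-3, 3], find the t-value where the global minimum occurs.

3

Differentiating, h'(t) = -4t^2 + 2t + 2; which vanishes at t = -1/2 and t = 1.
Candidates: h(-3) = 35; h(-1/2) = -55/12; h(1) = -7/3; h(3) = -25.
The minimum over the interval is -25, attained at t = 3.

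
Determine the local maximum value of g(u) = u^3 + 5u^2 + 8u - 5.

Critical points: g'(u) = 3u^2 + 10u + 8 vanishes at u = -2, -4/3.
Second-derivative test with g''(u) = 6u + 10: g''(-2) = -2 < 0 ⇒ local maximum; g''(-4/3) = 2 > 0 ⇒ local minimum.
Thus g has its local maximum at u = -2, with value -9.

-9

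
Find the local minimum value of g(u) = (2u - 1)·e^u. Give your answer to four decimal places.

g'(u) = 2·e^u + (2u - 1)·1·e^u = (2u + 1)·e^u. Since e^u > 0, the only critical point is u = -1/2.
g''(-1/2) has the same sign as 2 > 0, so this is a local minimum.
g(-1/2) = (-2)·e^(-1/2) ≈ -1.2131.

-1.2131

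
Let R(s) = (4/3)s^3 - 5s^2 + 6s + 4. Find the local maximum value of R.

19/3

R'(s) = 4s^2 - 10s + 6 = 0 at s = 1, 3/2.
Since R''(s) = 8s - 10, we get R''(1) = -2 < 0 ⇒ local maximum; R''(3/2) = 2 > 0 ⇒ local minimum.
So the local maximum value is R(1) = 19/3.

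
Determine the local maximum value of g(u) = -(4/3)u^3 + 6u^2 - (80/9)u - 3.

g'(u) = -4u^2 + 12u - 80/9. Setting g'(u) = 0 gives u ∈ {4/3, 5/3}.
Second-derivative test with g''(u) = -8u + 12: g''(4/3) = 4/3 > 0 ⇒ local minimum; g''(5/3) = -4/3 < 0 ⇒ local maximum.
So the local maximum value is g(5/3) = -593/81.

-593/81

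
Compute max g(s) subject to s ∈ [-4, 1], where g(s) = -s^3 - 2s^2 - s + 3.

Differentiating, g'(s) = -3s^2 - 4s - 1; which vanishes at s = -1 and s = -1/3.
Candidates: g(-4) = 39,  g(-1) = 3,  g(-1/3) = 85/27,  g(1) = -1.
So the maximum is g(-4) = 39.

39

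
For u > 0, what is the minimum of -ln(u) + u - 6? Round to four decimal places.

h'(u) = -1/u + 1 = 0 gives u = 1.
h''(u) = 1/u², which is positive for u > 0, so this is a local minimum.
h(1) = -1·ln(1) + 1 - 6 ≈ -5.0000.

-5.0000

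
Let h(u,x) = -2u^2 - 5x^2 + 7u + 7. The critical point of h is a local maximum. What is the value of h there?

105/8

∂h/∂u = -4u + 7 = 0 and ∂h/∂x = -10x = 0, so (u, x) = (7/4, 0).
The Hessian has h_{uu} = -4, h_{xx} = -10, h_{ux} = 0, giving D = 40 > 0 with h_{uu} < 0, so the point is a local maximum.
h(7/4, 0) = 105/8.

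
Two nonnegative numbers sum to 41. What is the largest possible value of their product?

With x + y = 41, the product is P(x) = x(41 − x).
P'(x) = 41 − 2x = 0 gives x = 41/2; P'' = −2 < 0, so this is the maximum.
P = 41/2·41/2 = 1681/4.

1681/4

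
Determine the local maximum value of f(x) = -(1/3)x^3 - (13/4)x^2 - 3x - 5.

f'(x) = -x^2 - (13/2)x - 3 = 0 at x = -6, -1/2.
Since f''(x) = -2x - 13/2, we get f''(-6) = 11/2 > 0 ⇒ local minimum; f''(-1/2) = -11/2 < 0 ⇒ local maximum.
Thus f has its local maximum at x = -1/2, with value -205/48.

-205/48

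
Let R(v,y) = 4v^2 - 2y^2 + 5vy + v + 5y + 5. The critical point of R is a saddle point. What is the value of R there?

∂R/∂v = 8v + 5y + 1 = 0 and ∂R/∂y = 5v - 4y + 5 = 0, so (v, y) = (-29/57, 35/57).
The Hessian has R_{vv} = 8, R_{yy} = -4, R_{vy} = 5, giving D = -57 < 0, so the point is a saddle point.
R(-29/57, 35/57) = 358/57.

358/57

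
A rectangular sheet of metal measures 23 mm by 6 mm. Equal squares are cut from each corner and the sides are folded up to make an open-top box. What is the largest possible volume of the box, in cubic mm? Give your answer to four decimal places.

90.5007

With cut size x, the volume is V(x) = x(23 − 2x)(6 − 2x) for 0 < x < 3.
V'(x) = 12x^2 − 116x + 138. Setting V'(x) = 0 gives x ≈ 1.3893 (the root in (0, 3)).
V''(x) = 24x − 116 is negative there, so this is the maximum; V ≈ 90.5007.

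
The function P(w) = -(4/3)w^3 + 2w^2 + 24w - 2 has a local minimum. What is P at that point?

P'(w) = -4w^2 + 4w + 24 = 0 at w = -2, 3.
P''(w) = -8w + 4. P''(-2) = 20 > 0 ⇒ local minimum; P''(3) = -20 < 0 ⇒ local maximum.
So the local minimum value is P(-2) = -94/3.

-94/3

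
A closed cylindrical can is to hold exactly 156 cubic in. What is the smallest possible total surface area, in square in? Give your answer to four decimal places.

With radius r and height h, πr²h = 156 so h = 156/(πr²), and S(r) = 2πr² + 2πrh = 2πr² + 2·156/r.
S'(r) = 4πr − 2·156/r² = 0 ⇒ r³ = 156/(2π), so r ≈ 2.9173 and h = 2r ≈ 5.8346.
S''(r) = 4π + 4·156/r³ > 0, so this is the minimum; S ≈ 160.4221.

160.4221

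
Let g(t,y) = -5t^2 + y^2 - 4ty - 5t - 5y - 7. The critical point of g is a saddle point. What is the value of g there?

∂g/∂t = -10t - 4y - 5 = 0 and ∂g/∂y = -4t + 2y - 5 = 0, so (t, y) = (-5/6, 5/6).
The Hessian has g_{tt} = -10, g_{yy} = 2, g_{ty} = -4, giving D = -36 < 0, so the point is a saddle point.
g(-5/6, 5/6) = -7.

-7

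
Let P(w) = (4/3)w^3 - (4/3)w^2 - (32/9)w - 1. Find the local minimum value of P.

-401/81

P'(w) = 4w^2 - (8/3)w - 32/9 = 0 at w = -2/3, 4/3.
P''(w) = 8w - 8/3. P''(-2/3) = -8 < 0 ⇒ local maximum; P''(4/3) = 8 > 0 ⇒ local minimum.
The local minimum is P(4/3) = -401/81.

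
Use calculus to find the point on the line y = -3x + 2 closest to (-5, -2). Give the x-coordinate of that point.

Minimize D(x)^2 = (x + 5)^2 + (-3x + 4)^2.
d/dx[D^2] = 2(x + 5) + 2·(-3)·(-3x + 4) = 0 ⇒ x = 7/10.
Then y = -1/10 and the distance is √(361/10) ≈ 6.0083.

7/10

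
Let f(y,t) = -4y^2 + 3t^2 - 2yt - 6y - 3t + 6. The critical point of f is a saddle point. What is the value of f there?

105/13

∂f/∂y = -8y - 2t - 6 = 0 and ∂f/∂t = -2y + 6t - 3 = 0, so (y, t) = (-21/26, 3/13).
The Hessian has f_{yy} = -8, f_{tt} = 6, f_{yt} = -2, giving D = -52 < 0, so the point is a saddle point.
f(-21/26, 3/13) = 105/13.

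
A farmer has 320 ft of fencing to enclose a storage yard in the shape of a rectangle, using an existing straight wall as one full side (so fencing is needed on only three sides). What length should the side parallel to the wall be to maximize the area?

160

Let the sides perpendicular to the wall have length x and the parallel side y, so 2x + y = 320 and the area is A = xy = x(320 − 2x).
A'(x) = 320 − 4x = 0 gives x = 80, and A''(x) = −4 < 0 confirms a maximum.
Then y = 320 − 2·80 = 160 and A = 12800.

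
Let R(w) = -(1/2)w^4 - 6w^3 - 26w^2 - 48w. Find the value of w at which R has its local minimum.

R'(w) = -2w^3 - 18w^2 - 52w - 48. Setting R'(w) = 0 gives w ∈ {-4, -3, -2}.
Since R''(w) = -6w^2 - 36w - 52, we get R''(-4) = -4 < 0 ⇒ local maximum; R''(-3) = 2 > 0 ⇒ local minimum; R''(-2) = -4 < 0 ⇒ local maximum.
The local minimum is R(-3) = 63/2.

-3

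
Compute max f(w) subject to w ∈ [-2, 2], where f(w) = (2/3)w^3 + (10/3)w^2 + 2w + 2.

Differentiating, f'(w) = 2w^2 + (20/3)w + 2; whose only zero in [-2, 2] is w = -1/3.
Candidates: f(-2) = 6, f(-1/3) = 136/81, f(2) = 74/3.
Hence the absolute maximum is 74/3 at w = 2.

74/3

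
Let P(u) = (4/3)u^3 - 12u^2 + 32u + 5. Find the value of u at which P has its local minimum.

P'(u) = 4u^2 - 24u + 32 = 0 at u = 2, 4.
Second-derivative test with P''(u) = 8u - 24: P''(2) = -8 < 0 ⇒ local maximum; P''(4) = 8 > 0 ⇒ local minimum.
Thus P has its local minimum at u = 4, with value 79/3.

4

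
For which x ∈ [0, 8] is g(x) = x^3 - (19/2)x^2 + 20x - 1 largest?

g'(x) = 3x^2 - 19x + 20, which vanishes at x = 4/3 and x = 5.
Evaluating at the critical points and endpoints: g(0) = -1, g(4/3) = 301/27, g(5) = -27/2, g(8) = 63.
Hence the absolute maximum is 63 at x = 8.

8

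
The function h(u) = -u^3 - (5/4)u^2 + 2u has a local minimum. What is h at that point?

h'(u) = -3u^2 - (5/2)u + 2. Setting h'(u) = 0 gives u ∈ {-4/3, 1/2}.
h''(u) = -6u - 5/2. h''(-4/3) = 11/2 > 0 ⇒ local minimum; h''(1/2) = -11/2 < 0 ⇒ local maximum.
Thus h has its local minimum at u = -4/3, with value -68/27.

-68/27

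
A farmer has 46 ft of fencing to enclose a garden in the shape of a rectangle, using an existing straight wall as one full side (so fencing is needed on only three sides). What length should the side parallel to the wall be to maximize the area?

23

Let the sides perpendicular to the wall have length x and the parallel side y, so 2x + y = 46 and the area is A = xy = x(46 − 2x).
A'(x) = 46 − 4x = 0 gives x = 23/2, and A''(x) = −4 < 0 confirms a maximum.
Then y = 46 − 2·23/2 = 23 and A = 529/2.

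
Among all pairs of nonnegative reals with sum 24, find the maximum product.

144

With x + y = 24, the product is P(x) = x(24 − x).
P'(x) = 24 − 2x = 0 gives x = 12; P'' = −2 < 0, so this is the maximum.
P = 12·12 = 144.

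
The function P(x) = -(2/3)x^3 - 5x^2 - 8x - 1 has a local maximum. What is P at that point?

Critical points: P'(x) = -2x^2 - 10x - 8 vanishes at x = -4, -1.
Second-derivative test with P''(x) = -4x - 10: P''(-4) = 6 > 0 ⇒ local minimum; P''(-1) = -6 < 0 ⇒ local maximum.
The local maximum is P(-1) = 8/3.

8/3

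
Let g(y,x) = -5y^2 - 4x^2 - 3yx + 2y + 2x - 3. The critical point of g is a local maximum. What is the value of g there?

∂g/∂y = -10y - 3x + 2 = 0 and ∂g/∂x = -3y - 8x + 2 = 0, so (y, x) = (10/71, 14/71).
The Hessian has g_{yy} = -10, g_{xx} = -8, g_{yx} = -3, giving D = 71 > 0 with g_{yy} < 0, so the point is a local maximum.
g(10/71, 14/71) = -189/71.

-189/71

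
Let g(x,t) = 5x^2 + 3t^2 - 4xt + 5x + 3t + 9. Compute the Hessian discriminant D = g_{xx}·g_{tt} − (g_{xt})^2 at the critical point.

∂g/∂x = 10x - 4t + 5 = 0 and ∂g/∂t = -4x + 6t + 3 = 0, so (x, t) = (-21/22, -25/22).
The Hessian has g_{xx} = 10, g_{tt} = 6, g_{xt} = -4, giving D = 44 > 0 with g_{xx} > 0, so the point is a local minimum.
D = (10)·(6) − (-4)^2 = 44.

44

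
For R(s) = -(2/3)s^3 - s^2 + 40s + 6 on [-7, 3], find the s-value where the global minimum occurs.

-5

Differentiating, R'(s) = -2s^2 - 2s + 40; whose only zero in [-7, 3] is s = -5.
Evaluating at the critical points and endpoints: R(-7) = -283/3,  R(-5) = -407/3,  R(3) = 99.
So the minimum is R(-5) = -407/3.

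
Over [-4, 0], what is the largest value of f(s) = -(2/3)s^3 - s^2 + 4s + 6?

50/3

The derivative is -2s^2 - 2s + 4, whose only zero in [-4, 0] is s = -2.
Evaluating at the critical points and endpoints: f(-4) = 50/3; f(-2) = -2/3; f(0) = 6.
The maximum over the interval is 50/3, attained at s = -4.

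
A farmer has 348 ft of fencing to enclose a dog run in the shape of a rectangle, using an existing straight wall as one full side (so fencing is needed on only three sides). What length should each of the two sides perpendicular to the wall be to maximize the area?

Let the sides perpendicular to the wall have length x and the parallel side y, so 2x + y = 348 and the area is A = xy = x(348 − 2x).
A'(x) = 348 − 4x = 0 gives x = 87, and A''(x) = −4 < 0 confirms a maximum.
Then y = 348 − 2·87 = 174 and A = 15138.

87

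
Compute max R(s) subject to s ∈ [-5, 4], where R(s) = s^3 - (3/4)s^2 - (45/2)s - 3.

527/16

Differentiating, R'(s) = 3s^2 - (3/2)s - 45/2; which vanishes at s = -5/2 and s = 3.
Evaluating at the critical points and endpoints: R(-5) = -137/4,  R(-5/2) = 527/16,  R(3) = -201/4,  R(4) = -41.
The maximum over the interval is 527/16, attained at s = -5/2.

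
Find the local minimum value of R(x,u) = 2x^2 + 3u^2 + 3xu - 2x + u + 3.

∂R/∂x = 4x + 3u - 2 = 0 and ∂R/∂u = 3x + 6u + 1 = 0, so (x, u) = (1, -2/3).
The Hessian has R_{xx} = 4, R_{uu} = 6, R_{xu} = 3, giving D = 15 > 0 with R_{xx} > 0, so the point is a local minimum.
R(1, -2/3) = 5/3.

5/3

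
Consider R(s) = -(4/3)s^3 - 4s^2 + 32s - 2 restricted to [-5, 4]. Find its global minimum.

Differentiating, R'(s) = -4s^2 - 8s + 32; which vanishes at s = -4 and s = 2.
Compare values at every candidate in [-5, 4]: R(-5) = -286/3; R(-4) = -326/3; R(2) = 106/3; R(4) = -70/3.
Hence the absolute minimum is -326/3 at s = -4.

-326/3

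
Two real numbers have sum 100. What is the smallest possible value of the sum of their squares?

5000

With a + b = 100, a^2 + b^2 = a^2 + (100 − a)^2.
The derivative 2a − 2(100 − a) = 4a − 200 vanishes at a = 50; second derivative 4 > 0, a minimum.
The minimum is 2·(50)^2 = 5000.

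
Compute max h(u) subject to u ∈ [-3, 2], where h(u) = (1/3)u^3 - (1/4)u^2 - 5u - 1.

h'(u) = u^2 - (1/2)u - 5, whose only zero in [-3, 2] is u = -2.
Candidates: h(-3) = 11/4; h(-2) = 16/3; h(2) = -28/3.
The maximum over the interval is 16/3, attained at u = -2.

16/3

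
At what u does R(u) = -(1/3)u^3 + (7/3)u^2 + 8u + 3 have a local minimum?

Critical points: R'(u) = -u^2 + (14/3)u + 8 vanishes at u = -4/3, 6.
R''(u) = -2u + 14/3. R''(-4/3) = 22/3 > 0 ⇒ local minimum; R''(6) = -22/3 < 0 ⇒ local maximum.
The local minimum is R(-4/3) = -221/81.

-4/3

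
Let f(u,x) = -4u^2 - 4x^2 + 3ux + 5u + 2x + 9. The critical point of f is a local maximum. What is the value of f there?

∂f/∂u = -8u + 3x + 5 = 0 and ∂f/∂x = 3u - 8x + 2 = 0, so (u, x) = (46/55, 31/55).
The Hessian has f_{uu} = -8, f_{xx} = -8, f_{ux} = 3, giving D = 55 > 0 with f_{uu} < 0, so the point is a local maximum.
f(46/55, 31/55) = 641/55.

641/55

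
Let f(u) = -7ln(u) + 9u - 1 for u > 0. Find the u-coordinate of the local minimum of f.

f'(u) = -7/u + 9 = 0 gives u = 7/9.
f''(u) = 7/u², which is positive for u > 0, so this is a local minimum.
f(7/9) = -7·ln(7/9) + 7 - 1 ≈ 7.7592.

7/9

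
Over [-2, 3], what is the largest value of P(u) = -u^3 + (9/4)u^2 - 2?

15

P'(u) = -3u^2 + (9/2)u, which vanishes at u = 0 and u = 3/2.
Evaluating at the critical points and endpoints: P(-2) = 15, P(0) = -2, P(3/2) = -5/16, P(3) = -35/4.
Hence the absolute maximum is 15 at u = -2.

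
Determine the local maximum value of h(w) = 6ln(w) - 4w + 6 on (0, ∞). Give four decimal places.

2.4328

h'(w) = 6/w − 4 = 0 gives w = 3/2.
h''(w) = -6/w², which is negative for w > 0, so this is a local maximum.
h(3/2) = 6·ln(3/2) - 6 + 6 ≈ 2.4328.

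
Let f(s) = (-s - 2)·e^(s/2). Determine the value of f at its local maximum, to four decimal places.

By the product rule, f'(s) = (-(1/2)s - 2)·e^(s/2). Since e^(s/2) > 0, the only critical point is s = -4.
f''(-4) has the same sign as -1/2 < 0, so this is a local maximum.
f(-4) = (2)·e^(-2) ≈ 0.2707.

0.2707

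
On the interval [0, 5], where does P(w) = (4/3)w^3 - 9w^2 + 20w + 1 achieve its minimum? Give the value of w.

The derivative is 4w^2 - 18w + 20, which vanishes at w = 2 and w = 5/2.
Evaluating at the critical points and endpoints: P(0) = 1; P(2) = 47/3; P(5/2) = 187/12; P(5) = 128/3.
Hence the absolute minimum is 1 at w = 0.

0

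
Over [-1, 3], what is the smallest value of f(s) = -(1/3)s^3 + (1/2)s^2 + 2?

-5/2

Differentiating, f'(s) = -s^2 + s; which vanishes at s = 0 and s = 1.
Evaluating at the critical points and endpoints: f(-1) = 17/6, f(0) = 2, f(1) = 13/6, f(3) = -5/2.
Hence the absolute minimum is -5/2 at s = 3.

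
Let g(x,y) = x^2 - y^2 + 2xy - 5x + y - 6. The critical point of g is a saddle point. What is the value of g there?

-31/4

∂g/∂x = 2x + 2y - 5 = 0 and ∂g/∂y = 2x - 2y + 1 = 0, so (x, y) = (1, 3/2).
The Hessian has g_{xx} = 2, g_{yy} = -2, g_{xy} = 2, giving D = -8 < 0, so the point is a saddle point.
g(1, 3/2) = -31/4.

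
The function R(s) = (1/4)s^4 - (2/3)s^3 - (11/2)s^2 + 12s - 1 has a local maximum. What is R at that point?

61/12

R'(s) = s^3 - 2s^2 - 11s + 12. Setting R'(s) = 0 gives s ∈ {-3, 1, 4}.
Second-derivative test with R''(s) = 3s^2 - 4s - 11: R''(-3) = 28 > 0 ⇒ local minimum; R''(1) = -12 < 0 ⇒ local maximum; R''(4) = 21 > 0 ⇒ local minimum.
Thus R has its local maximum at s = 1, with value 61/12.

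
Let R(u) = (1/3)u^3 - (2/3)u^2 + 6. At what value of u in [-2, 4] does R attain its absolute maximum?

The derivative is u^2 - (4/3)u, which vanishes at u = 0 and u = 4/3.
Evaluating at the critical points and endpoints: R(-2) = 2/3; R(0) = 6; R(4/3) = 454/81; R(4) = 50/3.
So the maximum is R(4) = 50/3.

4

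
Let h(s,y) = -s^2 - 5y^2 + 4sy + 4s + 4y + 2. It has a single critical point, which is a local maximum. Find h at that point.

42

∂h/∂s = -2s + 4y + 4 = 0 and ∂h/∂y = 4s - 10y + 4 = 0, so (s, y) = (14, 6).
The Hessian has h_{ss} = -2, h_{yy} = -10, h_{sy} = 4, giving D = 4 > 0 with h_{ss} < 0, so the point is a local maximum.
h(14, 6) = 42.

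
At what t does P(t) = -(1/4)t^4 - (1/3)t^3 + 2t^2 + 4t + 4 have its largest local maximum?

2

P'(t) = -t^3 - t^2 + 4t + 4. Setting P'(t) = 0 gives t ∈ {-2, -1, 2}.
Second-derivative test with P''(t) = -3t^2 - 2t + 4: P''(-2) = -4 < 0 ⇒ local maximum; P''(-1) = 3 > 0 ⇒ local minimum; P''(2) = -12 < 0 ⇒ local maximum.
Thus P has its largest local maximum at t = 2, with value 40/3.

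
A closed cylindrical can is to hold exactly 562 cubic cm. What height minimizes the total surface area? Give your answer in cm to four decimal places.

With radius r and height h, πr²h = 562 so h = 562/(πr²), and S(r) = 2πr² + 2πrh = 2πr² + 2·562/r.
S'(r) = 4πr − 2·562/r² = 0 ⇒ r³ = 562/(2π), so r ≈ 4.4722 and h = 2r ≈ 8.9444.
S''(r) = 4π + 4·562/r³ > 0, so this is the minimum; S ≈ 376.9977.

8.9444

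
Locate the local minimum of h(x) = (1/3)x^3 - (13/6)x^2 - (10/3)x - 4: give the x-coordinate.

5

h'(x) = x^2 - (13/3)x - 10/3 = 0 at x = -2/3, 5.
Since h''(x) = 2x - 13/3, we get h''(-2/3) = -17/3 < 0 ⇒ local maximum; h''(5) = 17/3 > 0 ⇒ local minimum.
Thus h has its local minimum at x = 5, with value -199/6.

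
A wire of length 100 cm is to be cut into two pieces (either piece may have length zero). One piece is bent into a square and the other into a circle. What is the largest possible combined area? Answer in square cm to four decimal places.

Let x be the length used for the square. Square side x/4; circle radius (100−x)/(2π).
A(x) = (x/4)² + π·((100−x)/(2π))² = x²/16 + (100−x)²/(4π) for 0 ≤ x ≤ 100. A'(x) = x/8 − (100−x)/(2π) = 0 gives x = 4·100/(π+4) ≈ 56.0099.
A'' > 0, so the interior critical point is a minimum; the maximum is at an endpoint. A(0) = 795.7747 and A(100) = 625.0000, so the largest area is 795.7747.

795.7747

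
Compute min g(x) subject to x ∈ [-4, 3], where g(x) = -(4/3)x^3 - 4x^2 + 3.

-69

g'(x) = -4x^2 - 8x, which vanishes at x = -2 and x = 0.
Candidates: g(-4) = 73/3; g(-2) = -7/3; g(0) = 3; g(3) = -69.
The minimum over the interval is -69, attained at x = 3.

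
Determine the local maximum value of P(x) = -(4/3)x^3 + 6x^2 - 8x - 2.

-14/3

Critical points: P'(x) = -4x^2 + 12x - 8 vanishes at x = 1, 2.
P''(x) = -8x + 12. P''(1) = 4 > 0 ⇒ local minimum; P''(2) = -4 < 0 ⇒ local maximum.
The local maximum is P(2) = -14/3.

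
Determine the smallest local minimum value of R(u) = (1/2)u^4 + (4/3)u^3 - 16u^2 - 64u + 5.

-881/3

R'(u) = 2u^3 + 4u^2 - 32u - 64 = 0 at u = -4, -2, 4.
R''(u) = 6u^2 + 8u - 32. R''(-4) = 32 > 0 ⇒ local minimum; R''(-2) = -24 < 0 ⇒ local maximum; R''(4) = 96 > 0 ⇒ local minimum.
Thus R has its smallest local minimum at u = 4, with value -881/3.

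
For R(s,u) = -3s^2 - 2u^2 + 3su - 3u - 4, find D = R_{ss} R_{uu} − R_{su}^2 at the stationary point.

∂R/∂s = -6s + 3u = 0 and ∂R/∂u = 3s - 4u - 3 = 0, so (s, u) = (-3/5, -6/5).
The Hessian has R_{ss} = -6, R_{uu} = -4, R_{su} = 3, giving D = 15 > 0 with R_{ss} < 0, so the point is a local maximum.
D = (-6)·(-4) − (3)^2 = 15.

15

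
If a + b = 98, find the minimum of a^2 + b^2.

With a + b = 98, a^2 + b^2 = a^2 + (98 − a)^2.
The derivative 2a − 2(98 − a) = 4a − 196 vanishes at a = 49; second derivative 4 > 0, a minimum.
The minimum is 2·(49)^2 = 4802.

4802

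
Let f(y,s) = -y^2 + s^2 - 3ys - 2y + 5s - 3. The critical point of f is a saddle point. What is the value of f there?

-90/13

∂f/∂y = -2y - 3s - 2 = 0 and ∂f/∂s = -3y + 2s + 5 = 0, so (y, s) = (11/13, -16/13).
The Hessian has f_{yy} = -2, f_{ss} = 2, f_{ys} = -3, giving D = -13 < 0, so the point is a saddle point.
f(11/13, -16/13) = -90/13.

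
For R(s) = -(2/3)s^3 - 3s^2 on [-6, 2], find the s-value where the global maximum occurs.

-6

R'(s) = -2s^2 - 6s, which vanishes at s = -3 and s = 0.
Candidates: R(-6) = 36,  R(-3) = -9,  R(0) = 0,  R(2) = -52/3.
The maximum over the interval is 36, attained at s = -6.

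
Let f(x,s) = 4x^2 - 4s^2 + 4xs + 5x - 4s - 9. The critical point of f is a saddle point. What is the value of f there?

-169/20

∂f/∂x = 8x + 4s + 5 = 0 and ∂f/∂s = 4x - 8s - 4 = 0, so (x, s) = (-3/10, -13/20).
The Hessian has f_{xx} = 8, f_{ss} = -8, f_{xs} = 4, giving D = -80 < 0, so the point is a saddle point.
f(-3/10, -13/20) = -169/20.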